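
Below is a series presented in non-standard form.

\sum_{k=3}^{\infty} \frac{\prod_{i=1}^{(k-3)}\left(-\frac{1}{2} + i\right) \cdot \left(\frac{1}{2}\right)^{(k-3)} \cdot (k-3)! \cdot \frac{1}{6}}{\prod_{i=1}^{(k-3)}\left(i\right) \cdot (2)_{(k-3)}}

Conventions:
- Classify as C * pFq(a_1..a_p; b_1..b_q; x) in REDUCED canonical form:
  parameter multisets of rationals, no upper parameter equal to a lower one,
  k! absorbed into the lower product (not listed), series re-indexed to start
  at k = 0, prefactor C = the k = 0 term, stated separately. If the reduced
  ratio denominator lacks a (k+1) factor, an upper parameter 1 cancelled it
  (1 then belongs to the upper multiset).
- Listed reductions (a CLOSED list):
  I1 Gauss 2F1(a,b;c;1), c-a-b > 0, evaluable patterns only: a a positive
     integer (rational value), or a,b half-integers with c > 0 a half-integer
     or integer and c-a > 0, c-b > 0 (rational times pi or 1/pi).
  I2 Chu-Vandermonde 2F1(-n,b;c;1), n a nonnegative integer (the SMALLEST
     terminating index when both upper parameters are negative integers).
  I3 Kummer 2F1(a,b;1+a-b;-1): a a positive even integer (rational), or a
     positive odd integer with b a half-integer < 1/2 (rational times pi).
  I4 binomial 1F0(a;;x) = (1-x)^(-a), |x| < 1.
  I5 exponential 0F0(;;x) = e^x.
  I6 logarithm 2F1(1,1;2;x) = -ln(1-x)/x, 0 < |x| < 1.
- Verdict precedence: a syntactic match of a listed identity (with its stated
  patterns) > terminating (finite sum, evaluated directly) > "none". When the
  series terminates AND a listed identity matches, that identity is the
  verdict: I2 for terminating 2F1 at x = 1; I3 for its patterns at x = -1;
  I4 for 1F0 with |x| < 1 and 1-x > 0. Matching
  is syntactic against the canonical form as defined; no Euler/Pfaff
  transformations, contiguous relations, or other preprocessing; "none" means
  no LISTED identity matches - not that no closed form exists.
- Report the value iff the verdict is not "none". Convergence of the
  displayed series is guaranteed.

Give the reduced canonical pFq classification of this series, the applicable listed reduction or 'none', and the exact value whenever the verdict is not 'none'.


The series (x = \frac{1}{2}) is 2F1: upper {\frac{1}{2}, 1}, lower {2}, prefactor \frac{1}{6}. Verdict: none (x = \frac{1}{2}): each listed identity misses the multisets {\frac{1}{2}, 1} ; {2}.

Structural cue: with t_0 = \frac{1}{6}, the product of the first k integers (C = 1/6) is k!.
Ratio: r(k) = \frac{1}{2} * (k+\frac{1}{2}) (k+1) / [(k+2) (k+1)] - rational; roots negated = parameters, x = \frac{1}{2}, C = \frac{1}{6}.


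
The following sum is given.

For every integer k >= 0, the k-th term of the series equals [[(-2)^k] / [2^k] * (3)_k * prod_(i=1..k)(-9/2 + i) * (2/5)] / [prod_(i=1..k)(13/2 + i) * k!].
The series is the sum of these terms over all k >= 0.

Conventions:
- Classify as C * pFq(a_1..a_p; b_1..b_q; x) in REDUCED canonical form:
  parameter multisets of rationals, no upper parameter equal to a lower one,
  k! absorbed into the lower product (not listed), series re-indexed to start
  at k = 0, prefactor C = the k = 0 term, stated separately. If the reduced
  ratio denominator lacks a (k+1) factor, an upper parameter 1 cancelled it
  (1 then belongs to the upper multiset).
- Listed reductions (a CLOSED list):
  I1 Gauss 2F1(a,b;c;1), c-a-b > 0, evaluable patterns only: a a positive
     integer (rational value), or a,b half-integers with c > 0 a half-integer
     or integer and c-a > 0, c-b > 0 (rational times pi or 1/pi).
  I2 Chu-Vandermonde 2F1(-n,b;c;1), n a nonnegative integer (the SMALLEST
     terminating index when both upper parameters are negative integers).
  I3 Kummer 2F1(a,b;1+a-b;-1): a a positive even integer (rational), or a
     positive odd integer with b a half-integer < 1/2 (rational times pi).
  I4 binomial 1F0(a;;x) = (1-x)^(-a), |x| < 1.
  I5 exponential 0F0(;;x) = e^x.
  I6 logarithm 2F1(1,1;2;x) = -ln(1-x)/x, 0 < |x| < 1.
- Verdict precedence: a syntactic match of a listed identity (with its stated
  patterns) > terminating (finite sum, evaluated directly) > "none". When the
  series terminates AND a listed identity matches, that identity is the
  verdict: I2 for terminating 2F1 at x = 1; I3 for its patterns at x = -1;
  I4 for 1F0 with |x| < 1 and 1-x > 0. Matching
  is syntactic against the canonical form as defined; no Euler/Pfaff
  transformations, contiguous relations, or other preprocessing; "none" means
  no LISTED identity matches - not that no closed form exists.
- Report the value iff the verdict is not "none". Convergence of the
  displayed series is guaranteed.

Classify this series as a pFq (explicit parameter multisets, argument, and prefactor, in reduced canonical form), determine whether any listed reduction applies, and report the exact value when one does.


First insight: with t_0 = 2/5, the running product (C = 2/5, x = -1) telescopes to a rising factorial.
Step ratio: r(k) = (-1) * (k-7/2) (k+3) / [(k+15/2) (k+1)] - poly over poly, x = (-1) from leading terms; C = 2/5 at k = 0.

Canonical form: C = 2/5 times 2F1 with upper {-7/2, 3}, lower {15/2}, x = -1. Verdict (x = -1): Kummer's theorem (I3) applies (x = -1; c = 15/2 equals 1+a-b for upper {-7/2, 3}: listed pattern). Sum: (9009/20480) * pi.


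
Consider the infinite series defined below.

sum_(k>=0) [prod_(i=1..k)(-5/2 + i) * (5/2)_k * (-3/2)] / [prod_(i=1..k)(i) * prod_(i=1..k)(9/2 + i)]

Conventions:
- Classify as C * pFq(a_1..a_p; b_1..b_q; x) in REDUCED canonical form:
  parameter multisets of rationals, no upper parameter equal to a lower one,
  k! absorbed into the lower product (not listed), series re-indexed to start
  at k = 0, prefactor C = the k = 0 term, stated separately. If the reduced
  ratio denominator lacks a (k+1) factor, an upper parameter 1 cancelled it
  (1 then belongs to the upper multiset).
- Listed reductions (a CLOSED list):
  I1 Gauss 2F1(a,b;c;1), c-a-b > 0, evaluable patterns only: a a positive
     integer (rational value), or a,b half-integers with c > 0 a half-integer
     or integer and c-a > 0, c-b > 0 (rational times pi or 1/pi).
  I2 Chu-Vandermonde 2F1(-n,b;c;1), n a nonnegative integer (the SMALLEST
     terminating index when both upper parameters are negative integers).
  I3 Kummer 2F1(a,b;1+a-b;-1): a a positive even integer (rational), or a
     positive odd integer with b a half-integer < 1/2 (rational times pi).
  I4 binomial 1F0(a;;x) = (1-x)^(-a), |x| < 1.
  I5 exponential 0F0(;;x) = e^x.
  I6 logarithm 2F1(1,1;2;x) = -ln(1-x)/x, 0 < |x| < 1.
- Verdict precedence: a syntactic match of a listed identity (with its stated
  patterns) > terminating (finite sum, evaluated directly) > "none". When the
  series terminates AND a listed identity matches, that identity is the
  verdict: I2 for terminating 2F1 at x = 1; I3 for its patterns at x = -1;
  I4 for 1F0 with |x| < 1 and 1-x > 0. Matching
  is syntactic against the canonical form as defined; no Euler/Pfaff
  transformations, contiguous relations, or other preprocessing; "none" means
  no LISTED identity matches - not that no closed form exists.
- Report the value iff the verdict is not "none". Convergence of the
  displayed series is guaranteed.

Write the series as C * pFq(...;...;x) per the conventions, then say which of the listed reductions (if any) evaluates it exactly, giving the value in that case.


Structural cue: t_0 being -3/2, the running product (prefactor -3/2) telescopes to a rising factorial.
Term ratio: r(k) = 1 * (k-3/2) (k+5/2) / [(k+11/2) (k+1)] - rational in k. x = 1; t_0 = -3/2; negate the roots.

x = 1 here; the reduced form reads 2F1, upper {-3/2, 5/2}, lower {11/2}, C = -3/2. Verdict: Gauss's theorem I1 (half-integer case) fires (x = 1; upper {-3/2, 5/2} half-integers, c = 11/2 in the evaluable pattern). Value: (-6615/32768) * pi.


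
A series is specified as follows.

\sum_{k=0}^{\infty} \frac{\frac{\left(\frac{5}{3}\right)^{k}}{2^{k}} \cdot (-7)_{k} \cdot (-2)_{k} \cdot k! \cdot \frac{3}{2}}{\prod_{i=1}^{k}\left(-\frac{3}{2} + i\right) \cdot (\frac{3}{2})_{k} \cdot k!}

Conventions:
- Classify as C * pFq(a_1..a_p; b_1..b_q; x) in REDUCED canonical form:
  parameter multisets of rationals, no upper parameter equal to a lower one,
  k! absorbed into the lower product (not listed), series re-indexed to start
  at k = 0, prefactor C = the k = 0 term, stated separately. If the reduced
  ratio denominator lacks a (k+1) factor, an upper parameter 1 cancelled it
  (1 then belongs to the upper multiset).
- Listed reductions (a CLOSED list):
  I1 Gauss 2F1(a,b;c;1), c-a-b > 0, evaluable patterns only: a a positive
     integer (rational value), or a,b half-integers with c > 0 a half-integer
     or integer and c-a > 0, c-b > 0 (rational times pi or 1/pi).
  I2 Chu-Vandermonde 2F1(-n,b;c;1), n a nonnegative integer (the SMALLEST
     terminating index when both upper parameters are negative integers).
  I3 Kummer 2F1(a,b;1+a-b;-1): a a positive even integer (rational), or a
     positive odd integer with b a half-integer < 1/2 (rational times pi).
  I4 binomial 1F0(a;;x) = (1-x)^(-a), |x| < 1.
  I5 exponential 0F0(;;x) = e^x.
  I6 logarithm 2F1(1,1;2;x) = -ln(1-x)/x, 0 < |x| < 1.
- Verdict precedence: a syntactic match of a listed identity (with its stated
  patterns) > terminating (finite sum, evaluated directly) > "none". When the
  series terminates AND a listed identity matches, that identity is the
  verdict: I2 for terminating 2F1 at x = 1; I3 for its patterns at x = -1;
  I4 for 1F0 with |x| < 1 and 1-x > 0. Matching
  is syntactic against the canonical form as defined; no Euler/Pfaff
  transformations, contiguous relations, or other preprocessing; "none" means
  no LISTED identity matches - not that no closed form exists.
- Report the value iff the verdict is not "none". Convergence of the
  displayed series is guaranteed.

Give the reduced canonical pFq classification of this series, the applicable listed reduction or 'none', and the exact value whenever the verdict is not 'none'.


Prefactor \frac{3}{2}, argument \frac{5}{6}: 3F2 with upper {-7, -2, 1} over lower {-\frac{1}{2}, \frac{3}{2}}. Verdict: terminating - no listed pattern fits, but -2 in the upper list cuts the series at k = 2; direct evaluation. Value: -\frac{691}{6}.

Key observation: x = \frac{5}{6} and the factorial ratio (C = 3/2, x = 5/6) (k+a-1)!/(a-1)! is a rising factorial (a)_k.
Adjacent-term ratio: r(k) = \frac{5}{6} * (k-7) (k-2) (k+1) / [(k-\frac{1}{2}) (k+\frac{3}{2}) (k+1)] ; factor over Q: parameters, x = \frac{5}{6}, and C = \frac{3}{2}.


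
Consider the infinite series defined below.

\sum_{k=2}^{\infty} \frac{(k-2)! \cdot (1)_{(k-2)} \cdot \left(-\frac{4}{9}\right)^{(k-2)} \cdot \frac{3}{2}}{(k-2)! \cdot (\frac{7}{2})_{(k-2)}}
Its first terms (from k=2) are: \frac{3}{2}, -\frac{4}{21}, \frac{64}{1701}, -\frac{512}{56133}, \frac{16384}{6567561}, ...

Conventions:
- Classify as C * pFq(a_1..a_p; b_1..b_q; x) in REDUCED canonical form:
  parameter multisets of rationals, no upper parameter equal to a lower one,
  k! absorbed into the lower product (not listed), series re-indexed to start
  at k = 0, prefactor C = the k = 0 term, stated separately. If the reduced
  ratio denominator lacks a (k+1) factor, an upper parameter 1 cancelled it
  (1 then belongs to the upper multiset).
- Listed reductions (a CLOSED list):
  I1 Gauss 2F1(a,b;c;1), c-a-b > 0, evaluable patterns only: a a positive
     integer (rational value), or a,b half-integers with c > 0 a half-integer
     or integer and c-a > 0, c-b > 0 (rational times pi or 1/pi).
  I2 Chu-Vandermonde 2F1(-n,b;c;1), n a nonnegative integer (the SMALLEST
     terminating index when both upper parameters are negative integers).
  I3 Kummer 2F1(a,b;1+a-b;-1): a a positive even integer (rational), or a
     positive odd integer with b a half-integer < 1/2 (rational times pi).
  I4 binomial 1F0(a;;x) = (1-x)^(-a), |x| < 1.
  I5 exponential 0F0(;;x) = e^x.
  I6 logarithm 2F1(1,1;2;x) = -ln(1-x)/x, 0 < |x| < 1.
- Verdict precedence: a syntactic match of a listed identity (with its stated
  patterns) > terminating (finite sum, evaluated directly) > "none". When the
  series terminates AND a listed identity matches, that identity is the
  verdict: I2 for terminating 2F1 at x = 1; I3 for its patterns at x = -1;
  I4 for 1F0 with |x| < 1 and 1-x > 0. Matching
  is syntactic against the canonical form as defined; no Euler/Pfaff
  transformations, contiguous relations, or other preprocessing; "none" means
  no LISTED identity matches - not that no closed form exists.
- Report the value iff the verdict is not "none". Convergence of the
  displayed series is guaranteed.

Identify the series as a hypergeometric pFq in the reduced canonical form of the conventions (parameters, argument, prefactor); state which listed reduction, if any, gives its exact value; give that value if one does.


At argument -\frac{4}{9}: a 2F1 with upper {1, 1}, lower {\frac{7}{2}}, scaled by C = \frac{3}{2}. Verdict: none here - no I1-I6 shape fits x = -\frac{4}{9} with lower {\frac{7}{2}}.

Key observation: t_0 being \frac{3}{2}, the factorial ratio (C = 3/2) (k+a-1)!/(a-1)! is a rising factorial (a)_k.
Step ratio: r(k) = -\frac{4}{9} * (k+1) (k+1) / [(k+\frac{7}{2}) (k+1)] - poly over poly, x = -\frac{4}{9} from leading terms; C = \frac{3}{2} at k = 0.


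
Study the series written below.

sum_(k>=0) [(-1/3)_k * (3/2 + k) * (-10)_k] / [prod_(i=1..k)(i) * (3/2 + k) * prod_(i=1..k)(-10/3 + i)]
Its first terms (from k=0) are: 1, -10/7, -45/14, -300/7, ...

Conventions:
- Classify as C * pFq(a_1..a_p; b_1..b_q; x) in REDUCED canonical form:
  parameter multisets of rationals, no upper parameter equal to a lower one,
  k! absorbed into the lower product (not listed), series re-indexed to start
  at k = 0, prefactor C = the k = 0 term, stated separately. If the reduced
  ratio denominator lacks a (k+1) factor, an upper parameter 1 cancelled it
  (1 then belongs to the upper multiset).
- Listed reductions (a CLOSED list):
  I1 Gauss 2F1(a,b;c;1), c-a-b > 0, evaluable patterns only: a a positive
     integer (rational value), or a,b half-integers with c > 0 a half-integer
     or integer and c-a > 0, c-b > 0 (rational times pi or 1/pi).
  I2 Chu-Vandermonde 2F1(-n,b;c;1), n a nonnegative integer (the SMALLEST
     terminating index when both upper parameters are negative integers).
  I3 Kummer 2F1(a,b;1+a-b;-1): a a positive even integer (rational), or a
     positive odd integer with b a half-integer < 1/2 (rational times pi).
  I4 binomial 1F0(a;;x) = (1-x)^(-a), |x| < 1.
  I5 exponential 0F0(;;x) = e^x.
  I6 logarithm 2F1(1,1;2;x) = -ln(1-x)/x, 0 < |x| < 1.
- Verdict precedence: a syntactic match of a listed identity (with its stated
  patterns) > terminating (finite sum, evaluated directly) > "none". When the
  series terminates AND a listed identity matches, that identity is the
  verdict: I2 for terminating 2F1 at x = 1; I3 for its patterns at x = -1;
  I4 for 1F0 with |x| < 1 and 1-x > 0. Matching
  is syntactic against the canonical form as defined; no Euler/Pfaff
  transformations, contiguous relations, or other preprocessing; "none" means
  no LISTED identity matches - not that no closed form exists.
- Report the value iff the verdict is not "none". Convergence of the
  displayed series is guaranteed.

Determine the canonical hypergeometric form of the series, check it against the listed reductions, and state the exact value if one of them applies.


The series (x = 1) is 2F1: upper {-10, -1/3}, lower {-7/3}, prefactor 1. Verdict at x = 1: the Chu-Vandermonde identity I2 matches (terminating 2F1 at x = 1 with n = 10, b = -1/3, c = -7/3). Its exact value is 0.

Key observation: from the first term 1: the lower running product (C = 1, x = 1) is a rising factorial.
Consecutive-term ratio: r(k) = 1 * (k-10) (k-1/3) / [(k-7/3) (k+1)] - rational in k, leading ratio 1; with t_0 = 1, classification follows.


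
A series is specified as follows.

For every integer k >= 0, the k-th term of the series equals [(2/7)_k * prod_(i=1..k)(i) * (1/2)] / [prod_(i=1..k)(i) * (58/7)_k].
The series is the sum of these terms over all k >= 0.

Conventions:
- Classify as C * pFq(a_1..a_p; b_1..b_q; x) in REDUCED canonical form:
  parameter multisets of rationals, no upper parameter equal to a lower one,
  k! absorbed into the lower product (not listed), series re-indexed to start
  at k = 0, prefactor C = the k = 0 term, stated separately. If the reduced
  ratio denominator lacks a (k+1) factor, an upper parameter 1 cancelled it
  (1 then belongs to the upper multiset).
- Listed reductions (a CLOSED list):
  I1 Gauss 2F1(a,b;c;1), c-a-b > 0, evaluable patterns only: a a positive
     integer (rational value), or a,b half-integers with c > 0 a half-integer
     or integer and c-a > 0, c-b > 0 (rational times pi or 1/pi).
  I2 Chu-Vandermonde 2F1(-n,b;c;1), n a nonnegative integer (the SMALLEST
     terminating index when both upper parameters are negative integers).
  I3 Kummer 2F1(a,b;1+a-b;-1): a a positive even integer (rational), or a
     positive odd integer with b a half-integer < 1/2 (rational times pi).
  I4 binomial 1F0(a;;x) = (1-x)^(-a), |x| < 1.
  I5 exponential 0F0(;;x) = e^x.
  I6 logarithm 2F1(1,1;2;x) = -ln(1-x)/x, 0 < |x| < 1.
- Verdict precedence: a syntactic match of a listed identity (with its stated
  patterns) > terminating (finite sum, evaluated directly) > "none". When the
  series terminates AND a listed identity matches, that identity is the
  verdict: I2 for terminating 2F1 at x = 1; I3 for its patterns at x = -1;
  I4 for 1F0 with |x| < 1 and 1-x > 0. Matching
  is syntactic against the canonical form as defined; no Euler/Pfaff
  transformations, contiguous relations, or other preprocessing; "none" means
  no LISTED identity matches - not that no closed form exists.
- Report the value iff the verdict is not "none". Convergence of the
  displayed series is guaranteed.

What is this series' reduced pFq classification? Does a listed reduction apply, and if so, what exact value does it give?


The tell: with t_0 = 1/2, the running product (C = 1/2, x = 1) telescopes to a rising factorial.
Term ratio: r(k) = 1 * (k+2/7) (k+1) / [(k+58/7) (k+1)] ; factor over Q: parameters, x = 1, and C = 1/2.

At argument 1: a 2F1 with upper {2/7, 1}, lower {58/7}, scaled by C = 1/2. Verdict: Gauss's theorem (I1) matches (x = 1: the Gamma ratio telescopes since c-a-b = 7 > 0 and a = 1 in Z>0). Value: 51/98.


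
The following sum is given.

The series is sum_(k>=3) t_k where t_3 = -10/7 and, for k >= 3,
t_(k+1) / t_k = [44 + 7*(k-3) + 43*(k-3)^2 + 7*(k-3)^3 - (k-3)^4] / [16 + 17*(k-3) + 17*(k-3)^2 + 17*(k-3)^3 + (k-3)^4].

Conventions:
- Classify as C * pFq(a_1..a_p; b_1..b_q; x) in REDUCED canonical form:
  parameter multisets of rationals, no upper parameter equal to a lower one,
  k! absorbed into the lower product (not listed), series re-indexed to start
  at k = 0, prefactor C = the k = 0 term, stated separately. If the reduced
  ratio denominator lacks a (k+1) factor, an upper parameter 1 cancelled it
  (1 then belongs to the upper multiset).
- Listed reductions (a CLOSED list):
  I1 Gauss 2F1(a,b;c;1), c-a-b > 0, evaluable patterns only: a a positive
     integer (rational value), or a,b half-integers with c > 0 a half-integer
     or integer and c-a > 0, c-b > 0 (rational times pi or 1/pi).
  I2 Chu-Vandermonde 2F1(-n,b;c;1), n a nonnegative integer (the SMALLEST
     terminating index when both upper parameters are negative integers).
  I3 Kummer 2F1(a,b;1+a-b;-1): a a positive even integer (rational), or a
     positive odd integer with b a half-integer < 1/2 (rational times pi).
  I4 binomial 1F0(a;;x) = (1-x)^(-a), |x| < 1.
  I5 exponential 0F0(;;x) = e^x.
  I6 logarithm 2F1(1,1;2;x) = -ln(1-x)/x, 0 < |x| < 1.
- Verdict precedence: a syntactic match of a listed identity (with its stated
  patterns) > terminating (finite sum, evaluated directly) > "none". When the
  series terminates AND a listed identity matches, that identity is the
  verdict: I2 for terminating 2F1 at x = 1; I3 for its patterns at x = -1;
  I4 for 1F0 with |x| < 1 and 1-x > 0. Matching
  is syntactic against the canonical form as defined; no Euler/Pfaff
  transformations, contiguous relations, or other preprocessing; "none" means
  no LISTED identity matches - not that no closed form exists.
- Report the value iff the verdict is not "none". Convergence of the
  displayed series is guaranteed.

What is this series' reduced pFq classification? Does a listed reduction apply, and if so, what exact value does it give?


The series (x = -1) is 2F1: upper {-11, 4}, lower {16}, prefactor -10/7. Verdict: the Kummer evaluation I3 applies (x = -1; c = 16 equals 1+a-b for upper {-11, 4}: listed pattern). Hence: -25.

First insight: t_0 = -10/7 here, and cancel k^2 + 1 from the displayed ratio first; then C = -10/7.
Ratio: r(k) = (-1) * (k-11) (k+4) / [(k+16) (k+1)] - rational; roots negated = parameters, x = (-1), C = -10/7.


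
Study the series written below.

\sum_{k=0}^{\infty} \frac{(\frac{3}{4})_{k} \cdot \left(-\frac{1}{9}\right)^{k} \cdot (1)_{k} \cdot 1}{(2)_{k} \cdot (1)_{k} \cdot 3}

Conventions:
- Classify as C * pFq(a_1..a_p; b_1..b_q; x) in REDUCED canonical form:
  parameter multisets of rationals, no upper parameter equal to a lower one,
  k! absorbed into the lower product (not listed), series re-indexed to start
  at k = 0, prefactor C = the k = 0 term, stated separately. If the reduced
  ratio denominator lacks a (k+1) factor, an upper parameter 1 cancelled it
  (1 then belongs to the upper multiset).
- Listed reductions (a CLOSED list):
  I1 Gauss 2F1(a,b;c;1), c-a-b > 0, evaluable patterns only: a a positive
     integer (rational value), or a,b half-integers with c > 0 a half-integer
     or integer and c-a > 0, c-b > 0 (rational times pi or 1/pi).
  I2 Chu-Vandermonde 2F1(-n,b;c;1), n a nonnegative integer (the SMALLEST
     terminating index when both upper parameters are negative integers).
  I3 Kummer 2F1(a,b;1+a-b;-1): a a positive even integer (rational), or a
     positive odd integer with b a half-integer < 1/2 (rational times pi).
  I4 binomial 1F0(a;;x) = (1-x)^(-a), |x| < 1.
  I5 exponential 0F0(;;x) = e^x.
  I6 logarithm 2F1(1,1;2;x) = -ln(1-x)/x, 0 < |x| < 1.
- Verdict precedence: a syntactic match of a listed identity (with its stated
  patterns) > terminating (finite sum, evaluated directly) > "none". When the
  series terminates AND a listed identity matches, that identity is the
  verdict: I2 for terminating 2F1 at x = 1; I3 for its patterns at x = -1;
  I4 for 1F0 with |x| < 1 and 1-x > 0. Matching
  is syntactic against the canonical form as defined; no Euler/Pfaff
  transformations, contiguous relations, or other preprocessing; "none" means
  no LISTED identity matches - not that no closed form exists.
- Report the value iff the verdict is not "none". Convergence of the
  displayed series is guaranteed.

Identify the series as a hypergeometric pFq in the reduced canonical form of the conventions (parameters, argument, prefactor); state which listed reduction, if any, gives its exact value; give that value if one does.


The tell: t_0 being \frac{1}{3}, (1)_k (C = 1/3, x = -1/9) is k! itself.
Adjacent-term ratio: r(k) = -\frac{1}{9} * (k+\frac{3}{4}) (k+1) / [(k+2) (k+1)] - poly over poly, x = -\frac{1}{9} from leading terms; C = \frac{1}{3} at k = 0.

At argument -\frac{1}{9}: a 2F1 with upper {\frac{3}{4}, 1}, lower {2}, scaled by C = \frac{1}{3}. Verdict: none here - no I1-I6 shape fits x = -\frac{1}{9} with lower {2}.


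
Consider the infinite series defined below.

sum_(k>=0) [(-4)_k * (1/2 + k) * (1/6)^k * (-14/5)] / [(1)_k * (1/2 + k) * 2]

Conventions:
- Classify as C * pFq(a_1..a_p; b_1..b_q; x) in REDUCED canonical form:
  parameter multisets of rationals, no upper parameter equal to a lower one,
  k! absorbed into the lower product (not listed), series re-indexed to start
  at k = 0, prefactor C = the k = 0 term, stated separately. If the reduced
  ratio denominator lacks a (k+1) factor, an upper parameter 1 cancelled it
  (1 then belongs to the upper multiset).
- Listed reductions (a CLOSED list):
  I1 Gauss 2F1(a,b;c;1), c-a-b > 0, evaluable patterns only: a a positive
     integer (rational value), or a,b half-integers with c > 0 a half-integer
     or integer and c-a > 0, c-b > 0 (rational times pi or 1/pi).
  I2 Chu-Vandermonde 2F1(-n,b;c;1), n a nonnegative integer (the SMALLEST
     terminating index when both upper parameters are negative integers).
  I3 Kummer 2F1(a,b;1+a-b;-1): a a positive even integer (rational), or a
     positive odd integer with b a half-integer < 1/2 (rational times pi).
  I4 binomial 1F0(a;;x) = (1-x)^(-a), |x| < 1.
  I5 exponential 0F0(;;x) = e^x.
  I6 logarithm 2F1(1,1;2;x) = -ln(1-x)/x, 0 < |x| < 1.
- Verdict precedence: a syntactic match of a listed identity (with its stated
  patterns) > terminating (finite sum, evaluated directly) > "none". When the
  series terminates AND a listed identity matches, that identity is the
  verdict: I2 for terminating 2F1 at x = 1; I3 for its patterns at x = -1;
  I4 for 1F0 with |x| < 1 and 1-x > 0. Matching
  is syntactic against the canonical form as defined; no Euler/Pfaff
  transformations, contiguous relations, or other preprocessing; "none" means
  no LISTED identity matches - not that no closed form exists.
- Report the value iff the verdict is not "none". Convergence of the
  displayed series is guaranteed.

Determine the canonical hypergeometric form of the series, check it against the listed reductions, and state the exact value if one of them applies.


The tell: with t_0 = -7/5, the constant factors (prefactor -7/5) combine into one prefactor.
Term ratio: r(k) = (1/6) * (k-4) / [(k+1)] ; factor over Q: parameters, x = (1/6), and C = -7/5.

x = 1/6 here; the reduced form reads 1F0, upper {-4}, lower {-}, C = -7/5. Verdict: binomial (I4) fires (the 1F0 binomial series: exponent 4, x = 1/6). Its exact value is -875/1296.


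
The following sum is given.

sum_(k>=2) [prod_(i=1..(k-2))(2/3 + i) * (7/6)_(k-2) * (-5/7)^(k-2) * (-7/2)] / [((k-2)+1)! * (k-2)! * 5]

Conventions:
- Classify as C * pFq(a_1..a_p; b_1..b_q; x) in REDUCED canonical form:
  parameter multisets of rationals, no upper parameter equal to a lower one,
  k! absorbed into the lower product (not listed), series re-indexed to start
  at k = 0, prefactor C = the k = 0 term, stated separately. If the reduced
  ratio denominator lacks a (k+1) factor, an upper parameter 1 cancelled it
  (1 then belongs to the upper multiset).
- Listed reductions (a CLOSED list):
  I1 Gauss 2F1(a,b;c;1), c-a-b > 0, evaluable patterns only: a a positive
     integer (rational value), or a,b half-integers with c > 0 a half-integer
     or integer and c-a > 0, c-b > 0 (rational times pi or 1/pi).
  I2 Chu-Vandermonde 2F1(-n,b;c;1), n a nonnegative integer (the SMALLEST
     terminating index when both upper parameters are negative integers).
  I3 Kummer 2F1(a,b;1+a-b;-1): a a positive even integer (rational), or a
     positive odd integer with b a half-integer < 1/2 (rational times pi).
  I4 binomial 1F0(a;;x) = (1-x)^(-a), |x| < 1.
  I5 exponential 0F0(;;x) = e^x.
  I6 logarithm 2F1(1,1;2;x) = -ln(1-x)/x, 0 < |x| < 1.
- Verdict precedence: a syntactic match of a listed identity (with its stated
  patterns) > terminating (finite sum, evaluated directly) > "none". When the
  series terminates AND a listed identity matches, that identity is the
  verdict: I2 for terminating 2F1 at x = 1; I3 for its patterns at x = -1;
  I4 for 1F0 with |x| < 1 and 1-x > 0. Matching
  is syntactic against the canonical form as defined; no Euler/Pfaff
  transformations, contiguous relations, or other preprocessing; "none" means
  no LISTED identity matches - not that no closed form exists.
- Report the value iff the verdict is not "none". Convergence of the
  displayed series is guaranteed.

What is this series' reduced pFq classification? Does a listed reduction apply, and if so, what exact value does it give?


This is -7/10 * 2F1(7/6, 5/3; 2; -5/7) in reduced canonical form. Verdict: none (x = -5/7): each listed identity misses the multisets {7/6, 5/3} ; {2}.

First insight: x = (-5/7) and the constant factors (C = -7/10, x = -5/7) combine into one prefactor.
Ratio: r(k) = (-5/7) * (k+7/6) (k+5/3) / [(k+2) (k+1)] ; factor over Q: parameters, x = (-5/7), and C = -7/10.


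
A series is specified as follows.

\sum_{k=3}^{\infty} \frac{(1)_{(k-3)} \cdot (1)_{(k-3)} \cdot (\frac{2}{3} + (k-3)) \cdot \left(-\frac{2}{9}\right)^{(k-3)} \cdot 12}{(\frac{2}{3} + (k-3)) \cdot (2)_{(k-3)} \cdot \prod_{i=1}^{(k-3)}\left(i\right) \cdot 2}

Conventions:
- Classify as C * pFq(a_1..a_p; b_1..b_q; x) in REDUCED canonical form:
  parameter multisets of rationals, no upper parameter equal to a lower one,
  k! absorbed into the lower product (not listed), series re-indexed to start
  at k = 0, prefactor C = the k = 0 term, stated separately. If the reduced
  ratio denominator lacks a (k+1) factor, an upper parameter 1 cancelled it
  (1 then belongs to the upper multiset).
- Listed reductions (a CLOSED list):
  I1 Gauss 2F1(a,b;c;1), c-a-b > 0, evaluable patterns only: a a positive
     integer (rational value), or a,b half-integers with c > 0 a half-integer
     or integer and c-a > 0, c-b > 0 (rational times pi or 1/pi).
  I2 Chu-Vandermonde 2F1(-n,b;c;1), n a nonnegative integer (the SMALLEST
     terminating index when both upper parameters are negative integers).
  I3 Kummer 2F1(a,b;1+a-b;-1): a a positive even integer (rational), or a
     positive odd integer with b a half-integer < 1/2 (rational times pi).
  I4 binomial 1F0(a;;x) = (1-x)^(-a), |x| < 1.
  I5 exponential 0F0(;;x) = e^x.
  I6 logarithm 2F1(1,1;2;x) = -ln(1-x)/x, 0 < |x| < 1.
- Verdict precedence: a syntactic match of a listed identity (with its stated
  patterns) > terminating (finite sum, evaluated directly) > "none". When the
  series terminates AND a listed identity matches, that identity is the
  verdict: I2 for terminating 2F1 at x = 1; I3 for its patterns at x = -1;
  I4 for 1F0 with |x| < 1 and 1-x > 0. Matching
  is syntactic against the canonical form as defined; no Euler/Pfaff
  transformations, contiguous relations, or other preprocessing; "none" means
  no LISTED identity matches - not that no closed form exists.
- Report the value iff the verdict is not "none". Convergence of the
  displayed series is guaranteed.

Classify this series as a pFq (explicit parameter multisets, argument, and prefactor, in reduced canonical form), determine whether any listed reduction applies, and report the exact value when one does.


Canonical form: C = 6 times 2F1 with upper {1, 1}, lower {2}, x = -\frac{2}{9}. Verdict at x = -\frac{2}{9}: the I6 logarithm reduction matches (the logarithm: parameters (1,1;2), x = -\frac{2}{9}). Its exact value is 27 \cdot \ln\left(\frac{11}{9}\right).

Structural cue: with t_0 = 6, the factor k + 2/3 cancels (top and bottom), leaving prefactor 6.
Ratio: r(k) = -\frac{2}{9} * (k+1) (k+1) / [(k+2) (k+1)] - rational; roots negated = parameters, x = -\frac{2}{9}, C = 6.


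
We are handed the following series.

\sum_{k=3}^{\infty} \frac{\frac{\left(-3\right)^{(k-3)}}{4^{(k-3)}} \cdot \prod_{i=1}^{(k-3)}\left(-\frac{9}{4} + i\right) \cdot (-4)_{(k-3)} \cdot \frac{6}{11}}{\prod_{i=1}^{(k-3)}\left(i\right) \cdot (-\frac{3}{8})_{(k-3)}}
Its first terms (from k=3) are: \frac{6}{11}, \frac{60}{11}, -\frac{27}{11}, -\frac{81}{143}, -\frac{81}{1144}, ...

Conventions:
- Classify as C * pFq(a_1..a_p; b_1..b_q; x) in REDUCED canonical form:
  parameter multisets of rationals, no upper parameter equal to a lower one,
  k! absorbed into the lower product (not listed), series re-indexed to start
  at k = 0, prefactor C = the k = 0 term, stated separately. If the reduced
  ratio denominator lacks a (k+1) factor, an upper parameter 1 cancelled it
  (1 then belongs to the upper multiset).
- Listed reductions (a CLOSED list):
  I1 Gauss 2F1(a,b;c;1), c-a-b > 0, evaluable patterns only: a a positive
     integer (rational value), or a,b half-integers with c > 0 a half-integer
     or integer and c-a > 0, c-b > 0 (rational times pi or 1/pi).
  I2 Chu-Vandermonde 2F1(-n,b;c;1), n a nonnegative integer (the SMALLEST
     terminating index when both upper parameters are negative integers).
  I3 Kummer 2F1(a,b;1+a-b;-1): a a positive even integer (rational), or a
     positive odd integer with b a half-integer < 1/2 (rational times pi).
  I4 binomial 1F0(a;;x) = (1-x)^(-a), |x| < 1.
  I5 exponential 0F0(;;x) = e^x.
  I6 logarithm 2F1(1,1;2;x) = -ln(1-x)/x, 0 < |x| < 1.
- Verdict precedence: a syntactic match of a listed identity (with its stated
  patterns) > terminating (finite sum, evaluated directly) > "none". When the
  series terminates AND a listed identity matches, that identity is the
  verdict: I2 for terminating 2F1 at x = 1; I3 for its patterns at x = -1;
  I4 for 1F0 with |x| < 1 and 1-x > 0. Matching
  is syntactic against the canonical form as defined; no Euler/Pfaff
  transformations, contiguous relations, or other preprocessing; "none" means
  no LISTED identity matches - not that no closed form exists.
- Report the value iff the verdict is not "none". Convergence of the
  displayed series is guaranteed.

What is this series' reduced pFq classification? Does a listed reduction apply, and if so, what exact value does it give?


Reduced: x = -\frac{3}{4}, 2F1, upper = {-4, -\frac{5}{4}}, lower = {-\frac{3}{8}}, C = \frac{6}{11}. Verdict: terminating - upper parameter -4 makes this a finite sum (last index 4), evaluated exactly. Hence: \frac{3327}{1144}.

Key observation: x = -\frac{3}{4} and the running product (C = 6/11, x = -3/4) telescopes to a rising factorial.
Ratio: r(k) = -\frac{3}{4} * (k-4) (k-\frac{5}{4}) / [(k-\frac{3}{8}) (k+1)] - rational; roots negated = parameters, x = -\frac{3}{4}, C = \frac{6}{11}.


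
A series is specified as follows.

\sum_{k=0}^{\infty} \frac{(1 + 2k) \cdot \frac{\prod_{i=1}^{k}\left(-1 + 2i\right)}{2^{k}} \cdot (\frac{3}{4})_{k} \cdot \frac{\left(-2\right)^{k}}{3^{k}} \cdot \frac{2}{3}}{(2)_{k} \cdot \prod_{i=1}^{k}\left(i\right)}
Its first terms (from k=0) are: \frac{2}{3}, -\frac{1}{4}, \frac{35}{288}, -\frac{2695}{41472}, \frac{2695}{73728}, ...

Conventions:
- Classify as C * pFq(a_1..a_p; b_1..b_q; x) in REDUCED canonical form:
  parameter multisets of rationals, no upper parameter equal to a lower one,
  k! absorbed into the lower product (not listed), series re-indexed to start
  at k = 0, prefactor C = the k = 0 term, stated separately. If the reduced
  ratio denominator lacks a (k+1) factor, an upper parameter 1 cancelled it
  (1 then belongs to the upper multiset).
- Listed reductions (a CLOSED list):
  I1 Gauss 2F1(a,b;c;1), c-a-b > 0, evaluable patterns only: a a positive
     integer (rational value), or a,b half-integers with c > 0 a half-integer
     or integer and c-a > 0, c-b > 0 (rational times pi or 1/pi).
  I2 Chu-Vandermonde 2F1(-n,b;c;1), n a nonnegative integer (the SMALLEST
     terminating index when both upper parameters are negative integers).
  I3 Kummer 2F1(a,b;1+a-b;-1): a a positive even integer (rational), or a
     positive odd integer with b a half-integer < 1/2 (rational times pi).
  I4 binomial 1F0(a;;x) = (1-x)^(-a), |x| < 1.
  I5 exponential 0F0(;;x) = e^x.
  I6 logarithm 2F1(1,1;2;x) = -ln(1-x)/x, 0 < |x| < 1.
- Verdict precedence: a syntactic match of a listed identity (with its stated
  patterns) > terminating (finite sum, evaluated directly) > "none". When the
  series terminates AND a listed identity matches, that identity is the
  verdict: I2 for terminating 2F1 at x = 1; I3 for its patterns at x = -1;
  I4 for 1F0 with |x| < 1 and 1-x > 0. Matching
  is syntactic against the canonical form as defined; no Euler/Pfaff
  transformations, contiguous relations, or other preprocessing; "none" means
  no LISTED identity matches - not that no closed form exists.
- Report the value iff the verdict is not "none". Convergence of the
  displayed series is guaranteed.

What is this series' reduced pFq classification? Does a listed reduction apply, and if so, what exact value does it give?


Classification (C = \frac{2}{3}): 2F1 with upper {\frac{3}{4}, \frac{3}{2}}, lower {2}, argument x = -\frac{2}{3}. Verdict: none (x = -\frac{2}{3}): each listed identity misses the multisets {\frac{3}{4}, \frac{3}{2}} ; {2}.

Key step: with t_0 = \frac{2}{3}, the product of the first k integers (prefactor 2/3) is k!.
Consecutive-term ratio: r(k) = -\frac{2}{3} * (k+\frac{3}{4}) (k+\frac{3}{2}) / [(k+2) (k+1)] - rational in k, leading ratio -\frac{2}{3}; with t_0 = \frac{2}{3}, classification follows.


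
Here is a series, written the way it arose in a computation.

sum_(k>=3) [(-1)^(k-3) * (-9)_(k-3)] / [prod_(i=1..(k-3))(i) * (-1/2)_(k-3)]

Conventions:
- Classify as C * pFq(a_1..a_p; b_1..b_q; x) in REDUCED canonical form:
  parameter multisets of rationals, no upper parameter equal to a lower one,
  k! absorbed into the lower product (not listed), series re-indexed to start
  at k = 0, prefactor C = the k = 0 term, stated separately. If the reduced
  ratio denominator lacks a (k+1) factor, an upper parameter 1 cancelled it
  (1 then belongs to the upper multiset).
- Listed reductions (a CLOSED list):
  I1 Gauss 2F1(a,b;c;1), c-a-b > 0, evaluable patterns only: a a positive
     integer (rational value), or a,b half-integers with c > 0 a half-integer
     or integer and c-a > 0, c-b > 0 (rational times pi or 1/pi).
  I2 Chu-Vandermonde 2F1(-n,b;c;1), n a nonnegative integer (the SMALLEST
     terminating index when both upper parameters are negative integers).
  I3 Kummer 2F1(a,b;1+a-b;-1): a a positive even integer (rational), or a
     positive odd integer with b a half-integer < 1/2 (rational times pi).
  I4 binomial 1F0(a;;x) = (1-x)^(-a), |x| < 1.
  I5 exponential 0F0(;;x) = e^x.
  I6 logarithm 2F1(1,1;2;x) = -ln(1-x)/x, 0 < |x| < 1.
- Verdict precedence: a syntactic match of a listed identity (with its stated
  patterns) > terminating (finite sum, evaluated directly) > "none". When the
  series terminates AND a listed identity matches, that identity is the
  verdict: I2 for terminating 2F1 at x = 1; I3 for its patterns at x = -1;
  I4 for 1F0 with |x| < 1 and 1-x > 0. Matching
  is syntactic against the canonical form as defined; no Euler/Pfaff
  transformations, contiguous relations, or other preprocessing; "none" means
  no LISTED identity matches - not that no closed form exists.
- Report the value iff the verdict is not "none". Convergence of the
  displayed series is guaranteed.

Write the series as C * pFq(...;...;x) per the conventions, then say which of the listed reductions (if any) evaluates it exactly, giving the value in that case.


With C = 1: the canonical form is 1F1(-9; -1/2; -1). Verdict: terminating - the sum ends at index 9 because -9 is a negative integer; exact evaluation follows. Value: -163305671/289575.

Structural cue: from the first term 1: the product of the first k integers (prefactor 1) is k!.
Consecutive-term ratio: r(k) = (-1) * (k-9) / [(k-1/2) (k+1)] - rational in k, leading ratio (-1); with t_0 = 1, classification follows.


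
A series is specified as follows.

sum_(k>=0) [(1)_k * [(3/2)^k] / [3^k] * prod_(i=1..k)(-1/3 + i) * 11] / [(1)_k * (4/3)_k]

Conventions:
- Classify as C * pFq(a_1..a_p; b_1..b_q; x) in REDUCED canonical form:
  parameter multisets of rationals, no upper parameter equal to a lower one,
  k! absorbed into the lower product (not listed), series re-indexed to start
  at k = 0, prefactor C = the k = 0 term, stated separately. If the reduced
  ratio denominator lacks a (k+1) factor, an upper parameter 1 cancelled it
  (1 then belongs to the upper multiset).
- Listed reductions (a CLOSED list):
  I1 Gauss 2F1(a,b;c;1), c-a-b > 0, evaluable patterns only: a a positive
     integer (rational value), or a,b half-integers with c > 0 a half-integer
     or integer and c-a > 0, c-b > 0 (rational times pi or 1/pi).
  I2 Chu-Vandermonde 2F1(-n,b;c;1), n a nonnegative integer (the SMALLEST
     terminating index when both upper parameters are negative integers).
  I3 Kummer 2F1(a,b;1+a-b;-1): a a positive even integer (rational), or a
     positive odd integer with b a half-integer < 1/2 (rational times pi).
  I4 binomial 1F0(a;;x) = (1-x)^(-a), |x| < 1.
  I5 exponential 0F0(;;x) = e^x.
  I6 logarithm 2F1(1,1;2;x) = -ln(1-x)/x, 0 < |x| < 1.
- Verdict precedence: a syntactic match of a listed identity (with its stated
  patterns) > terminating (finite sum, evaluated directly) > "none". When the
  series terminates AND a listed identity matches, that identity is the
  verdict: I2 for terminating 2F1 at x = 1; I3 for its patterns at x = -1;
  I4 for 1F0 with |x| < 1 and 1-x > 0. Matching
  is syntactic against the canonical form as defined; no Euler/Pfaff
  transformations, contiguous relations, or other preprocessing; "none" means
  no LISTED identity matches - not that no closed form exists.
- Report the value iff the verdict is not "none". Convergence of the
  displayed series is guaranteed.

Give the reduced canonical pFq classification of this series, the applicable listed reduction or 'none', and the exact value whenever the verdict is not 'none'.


Reduced: x = 1/2, 2F1, upper = {2/3, 1}, lower = {4/3}, C = 11. Verdict: none. A 2F1 with upper {2/3, 1} fits none of I1-I6 at x = 1/2; the sum runs forever.

First insight: x = (1/2) and (1)_k (C = 11) is k! itself.
Adjacent-term ratio: r(k) = (1/2) * (k+2/3) (k+1) / [(k+4/3) (k+1)] - poly over poly, x = (1/2) from leading terms; C = 11 at k = 0.
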